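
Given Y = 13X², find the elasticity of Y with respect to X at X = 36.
Elasticity = 2

Elasticity = (dY/dX) · (X/Y)

dY/dX = 26·X
At X = 36: dY/dX = 936, Y = 16848

Elasticity = 936 · (36 / 16848) = 2

Interpretation: for a small percentage change in X, the percentage change in Y is approximately 2.00 times as large.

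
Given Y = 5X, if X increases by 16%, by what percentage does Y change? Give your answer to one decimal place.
16.0%

For Y = 5X:
If X → X(1 + 0.16)
Then Y → Y · (1 + 0.16)^1
     = Y · 1.1600

Percentage change = ((1 + 0.16)^1 − 1) × 100% = 16.0%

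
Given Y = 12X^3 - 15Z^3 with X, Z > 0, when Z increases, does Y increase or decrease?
Y decreases

Taking the partial derivative:
∂Y/∂Z = -45Z^2

∂Y/∂Z = -45Z^2 < 0 (assuming positive values)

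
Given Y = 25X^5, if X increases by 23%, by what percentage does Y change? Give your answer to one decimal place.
181.5%

For Y = 25X^5:
If X → X(1 + 0.23)
Then Y → Y · (1 + 0.23)^5
     ≈ Y · 2.8153

Percentage change = ((1 + 0.23)^5 − 1) × 100% ≈ 181.5%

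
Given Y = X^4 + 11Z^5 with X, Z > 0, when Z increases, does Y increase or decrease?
Y increases

Taking the partial derivative:
∂Y/∂Z = 55Z^4

∂Y/∂Z = 55Z^4 > 0 (assuming positive values)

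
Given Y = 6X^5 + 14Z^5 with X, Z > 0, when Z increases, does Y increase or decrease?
Y increases

Taking the partial derivative:
∂Y/∂Z = 70Z^4

∂Y/∂Z = 70Z^4 > 0 (assuming positive values)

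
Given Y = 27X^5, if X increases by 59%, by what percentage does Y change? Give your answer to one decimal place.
916.2%

For Y = 27X^5:
If X → X(1 + 0.59)
Then Y → Y · (1 + 0.59)^5
     ≈ Y · 10.1622

Percentage change = ((1 + 0.59)^5 − 1) × 100% ≈ 916.2%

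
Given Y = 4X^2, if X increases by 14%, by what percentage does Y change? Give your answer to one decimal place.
30.0%

For Y = 4X^2:
If X → X(1 + 0.14)
Then Y → Y · (1 + 0.14)^2
     = Y · 1.2996

Percentage change = ((1 + 0.14)^2 − 1) × 100% ≈ 30.0%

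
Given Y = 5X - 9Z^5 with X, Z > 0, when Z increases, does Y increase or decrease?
Y decreases

Taking the partial derivative:
∂Y/∂Z = -45Z^4

∂Y/∂Z = -45Z^4 < 0 (assuming positive values)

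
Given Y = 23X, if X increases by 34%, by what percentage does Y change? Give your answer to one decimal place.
34.0%

For Y = 23X:
If X → X(1 + 0.34)
Then Y → Y · (1 + 0.34)^1
     = Y · 1.3400

Percentage change = ((1 + 0.34)^1 − 1) × 100% = 34.0%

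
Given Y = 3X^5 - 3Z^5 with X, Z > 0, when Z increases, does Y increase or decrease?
Y decreases

Taking the partial derivative:
∂Y/∂Z = -15Z^4

∂Y/∂Z = -15Z^4 < 0 (assuming positive values)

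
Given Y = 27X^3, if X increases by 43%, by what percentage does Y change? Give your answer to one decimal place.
192.4%

For Y = 27X^3:
If X → X(1 + 0.43)
Then Y → Y · (1 + 0.43)^3
     ≈ Y · 2.9242

Percentage change = ((1 + 0.43)^3 − 1) × 100% ≈ 192.4%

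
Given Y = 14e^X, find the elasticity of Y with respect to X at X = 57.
Elasticity = 57

Elasticity = (dY/dX) · (X/Y)

dY/dX = 14·e^X
At X = 57: dY/dX = 14·e^57, Y = 14·e^57

Elasticity = (14·e^57) · (57 / (14·e^57)) = 57

Interpretation: for a small percentage change in X, the percentage change in Y is approximately 57.00 times as large.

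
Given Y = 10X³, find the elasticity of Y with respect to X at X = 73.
Elasticity = 3

Elasticity = (dY/dX) · (X/Y)

dY/dX = 30·X²
At X = 73: dY/dX = 159870, Y = 3890170

Elasticity = 159870 · (73 / 3890170) = 3

Interpretation: for a small percentage change in X, the percentage change in Y is approximately 3.00 times as large.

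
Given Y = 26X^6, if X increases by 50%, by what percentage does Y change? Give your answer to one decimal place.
1039.1%

For Y = 26X^6:
If X → X(1 + 0.5)
Then Y → Y · (1 + 0.5)^6
     ≈ Y · 11.3906

Percentage change = ((1 + 0.5)^6 − 1) × 100% ≈ 1039.1%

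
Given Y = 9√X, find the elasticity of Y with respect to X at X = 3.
Elasticity = 1/2

Elasticity = (dY/dX) · (X/Y)

dY/dX = 9/(2·√X)
At X = 3: dY/dX = 3·√3/2, Y = 9·√3

Elasticity = (3·√3/2) · (3 / (9·√3)) = 1/2

Interpretation: for a small percentage change in X, the percentage change in Y is approximately 0.50 times as large.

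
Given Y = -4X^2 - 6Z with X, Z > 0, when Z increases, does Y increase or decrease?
Y decreases

Taking the partial derivative:
∂Y/∂Z = -6

∂Y/∂Z = -6 < 0 (assuming positive values)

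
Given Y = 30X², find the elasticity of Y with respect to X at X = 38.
Elasticity = 2

Elasticity = (dY/dX) · (X/Y)

dY/dX = 60·X
At X = 38: dY/dX = 2280, Y = 43320

Elasticity = 2280 · (38 / 43320) = 2

Interpretation: for a small percentage change in X, the percentage change in Y is approximately 2.00 times as large.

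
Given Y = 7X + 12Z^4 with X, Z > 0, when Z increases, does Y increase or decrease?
Y increases

Taking the partial derivative:
∂Y/∂Z = 48Z^3

∂Y/∂Z = 48Z^3 > 0 (assuming positive values)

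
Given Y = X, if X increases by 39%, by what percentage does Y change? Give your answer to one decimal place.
39.0%

For Y = X:
If X → X(1 + 0.39)
Then Y → Y · (1 + 0.39)^1
     = Y · 1.3900

Percentage change = ((1 + 0.39)^1 − 1) × 100% = 39.0%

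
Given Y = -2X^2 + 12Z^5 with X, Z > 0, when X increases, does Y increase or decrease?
Y decreases

Taking the partial derivative:
∂Y/∂X = -4X

∂Y/∂X = -4X < 0 (assuming positive values)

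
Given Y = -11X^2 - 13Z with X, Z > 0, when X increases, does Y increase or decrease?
Y decreases

Taking the partial derivative:
∂Y/∂X = -22X

∂Y/∂X = -22X < 0 (assuming positive values)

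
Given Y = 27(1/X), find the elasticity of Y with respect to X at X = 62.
Elasticity = -1

Elasticity = (dY/dX) · (X/Y)

dY/dX = -27/X²
At X = 62: dY/dX = -27/3844, Y = 27/62

Elasticity = (-27/3844) · (62 / (27/62)) = -1

Interpretation: for a small percentage change in X, the percentage change in Y is approximately -1.00 times as large.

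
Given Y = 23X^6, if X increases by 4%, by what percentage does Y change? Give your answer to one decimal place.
26.5%

For Y = 23X^6:
If X → X(1 + 0.04)
Then Y → Y · (1 + 0.04)^6
     ≈ Y · 1.2653

Percentage change = ((1 + 0.04)^6 − 1) × 100% ≈ 26.5%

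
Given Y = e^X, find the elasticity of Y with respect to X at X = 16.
Elasticity = 16

Elasticity = (dY/dX) · (X/Y)

dY/dX = e^X
At X = 16: dY/dX = e^16, Y = e^16

Elasticity = (e^16) · (16 / (e^16)) = 16

Interpretation: for a small percentage change in X, the percentage change in Y is approximately 16.00 times as large.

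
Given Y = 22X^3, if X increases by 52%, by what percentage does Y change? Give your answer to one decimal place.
251.2%

For Y = 22X^3:
If X → X(1 + 0.52)
Then Y → Y · (1 + 0.52)^3
     ≈ Y · 3.5118

Percentage change = ((1 + 0.52)^3 − 1) × 100% ≈ 251.2%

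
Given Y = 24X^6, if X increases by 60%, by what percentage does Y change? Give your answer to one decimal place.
1577.7%

For Y = 24X^6:
If X → X(1 + 0.6)
Then Y → Y · (1 + 0.6)^6
     ≈ Y · 16.7772

Percentage change = ((1 + 0.6)^6 − 1) × 100% ≈ 1577.7%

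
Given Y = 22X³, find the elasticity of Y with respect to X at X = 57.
Elasticity = 3

Elasticity = (dY/dX) · (X/Y)

dY/dX = 66·X²
At X = 57: dY/dX = 214434, Y = 4074246

Elasticity = 214434 · (57 / 4074246) = 3

Interpretation: for a small percentage change in X, the percentage change in Y is approximately 3.00 times as large.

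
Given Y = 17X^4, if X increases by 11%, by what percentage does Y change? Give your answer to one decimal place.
51.8%

For Y = 17X^4:
If X → X(1 + 0.11)
Then Y → Y · (1 + 0.11)^4
     ≈ Y · 1.5181

Percentage change = ((1 + 0.11)^4 − 1) × 100% ≈ 51.8%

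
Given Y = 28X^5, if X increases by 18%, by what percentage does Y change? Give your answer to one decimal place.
128.8%

For Y = 28X^5:
If X → X(1 + 0.18)
Then Y → Y · (1 + 0.18)^5
     ≈ Y · 2.2878

Percentage change = ((1 + 0.18)^5 − 1) × 100% ≈ 128.8%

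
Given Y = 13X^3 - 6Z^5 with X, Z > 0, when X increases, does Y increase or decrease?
Y increases

Taking the partial derivative:
∂Y/∂X = 39X^2

∂Y/∂X = 39X^2 > 0 (assuming positive values)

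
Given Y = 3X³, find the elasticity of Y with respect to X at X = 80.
Elasticity = 3

Elasticity = (dY/dX) · (X/Y)

dY/dX = 9·X²
At X = 80: dY/dX = 57600, Y = 1536000

Elasticity = 57600 · (80 / 1536000) = 3

Interpretation: for a small percentage change in X, the percentage change in Y is approximately 3.00 times as large.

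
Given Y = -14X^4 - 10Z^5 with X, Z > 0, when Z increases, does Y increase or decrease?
Y decreases

Taking the partial derivative:
∂Y/∂Z = -50Z^4

∂Y/∂Z = -50Z^4 < 0 (assuming positive values)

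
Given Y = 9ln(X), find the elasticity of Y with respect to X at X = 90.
Elasticity = 1/ln(90) ≈ 0.2222

Elasticity = (dY/dX) · (X/Y)

dY/dX = 9/X
At X = 90: dY/dX = 1/10, Y = 9·ln(90)

Elasticity = (1/10) · (90 / (9·ln(90))) = 1/ln(90) ≈ 0.2222

Interpretation: for a small percentage change in X, the percentage change in Y is approximately 0.22 times as large.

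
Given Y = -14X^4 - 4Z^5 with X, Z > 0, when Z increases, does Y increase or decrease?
Y decreases

Taking the partial derivative:
∂Y/∂Z = -20Z^4

∂Y/∂Z = -20Z^4 < 0 (assuming positive values)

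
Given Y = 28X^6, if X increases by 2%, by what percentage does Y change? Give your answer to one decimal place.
12.6%

For Y = 28X^6:
If X → X(1 + 0.02)
Then Y → Y · (1 + 0.02)^6
     ≈ Y · 1.1262

Percentage change = ((1 + 0.02)^6 − 1) × 100% ≈ 12.6%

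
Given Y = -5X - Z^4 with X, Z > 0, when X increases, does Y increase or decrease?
Y decreases

Taking the partial derivative:
∂Y/∂X = -5

∂Y/∂X = -5 < 0 (assuming positive values)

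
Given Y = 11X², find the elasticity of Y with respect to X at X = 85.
Elasticity = 2

Elasticity = (dY/dX) · (X/Y)

dY/dX = 22·X
At X = 85: dY/dX = 1870, Y = 79475

Elasticity = 1870 · (85 / 79475) = 2

Interpretation: for a small percentage change in X, the percentage change in Y is approximately 2.00 times as large.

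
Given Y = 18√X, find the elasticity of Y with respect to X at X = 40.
Elasticity = 1/2

Elasticity = (dY/dX) · (X/Y)

dY/dX = 9/√X
At X = 40: dY/dX = 9·√10/20, Y = 36·√10

Elasticity = (9·√10/20) · (40 / (36·√10)) = 1/2

Interpretation: for a small percentage change in X, the percentage change in Y is approximately 0.50 times as large.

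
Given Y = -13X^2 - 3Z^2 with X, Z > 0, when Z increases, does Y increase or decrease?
Y decreases

Taking the partial derivative:
∂Y/∂Z = -6Z

∂Y/∂Z = -6Z < 0 (assuming positive values)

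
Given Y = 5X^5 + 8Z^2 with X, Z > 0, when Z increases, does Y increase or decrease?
Y increases

Taking the partial derivative:
∂Y/∂Z = 16Z

∂Y/∂Z = 16Z > 0 (assuming positive values)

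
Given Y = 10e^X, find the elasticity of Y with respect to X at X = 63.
Elasticity = 63

Elasticity = (dY/dX) · (X/Y)

dY/dX = 10·e^X
At X = 63: dY/dX = 10·e^63, Y = 10·e^63

Elasticity = (10·e^63) · (63 / (10·e^63)) = 63

Interpretation: for a small percentage change in X, the percentage change in Y is approximately 63.00 times as large.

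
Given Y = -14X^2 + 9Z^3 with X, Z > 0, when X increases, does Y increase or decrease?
Y decreases

Taking the partial derivative:
∂Y/∂X = -28X

∂Y/∂X = -28X < 0 (assuming positive values)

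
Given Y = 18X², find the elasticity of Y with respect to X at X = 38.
Elasticity = 2

Elasticity = (dY/dX) · (X/Y)

dY/dX = 36·X
At X = 38: dY/dX = 1368, Y = 25992

Elasticity = 1368 · (38 / 25992) = 2

Interpretation: for a small percentage change in X, the percentage change in Y is approximately 2.00 times as large.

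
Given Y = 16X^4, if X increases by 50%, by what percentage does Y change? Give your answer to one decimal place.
406.3%

For Y = 16X^4:
If X → X(1 + 0.5)
Then Y → Y · (1 + 0.5)^4
     = Y · 5.0625

Percentage change = ((1 + 0.5)^4 − 1) × 100% ≈ 406.3%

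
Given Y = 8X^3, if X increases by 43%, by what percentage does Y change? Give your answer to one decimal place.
192.4%

For Y = 8X^3:
If X → X(1 + 0.43)
Then Y → Y · (1 + 0.43)^3
     ≈ Y · 2.9242

Percentage change = ((1 + 0.43)^3 − 1) × 100% ≈ 192.4%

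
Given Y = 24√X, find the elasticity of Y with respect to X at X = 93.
Elasticity = 1/2

Elasticity = (dY/dX) · (X/Y)

dY/dX = 12/√X
At X = 93: dY/dX = 4·√93/31, Y = 24·√93

Elasticity = (4·√93/31) · (93 / (24·√93)) = 1/2

Interpretation: for a small percentage change in X, the percentage change in Y is approximately 0.50 times as large.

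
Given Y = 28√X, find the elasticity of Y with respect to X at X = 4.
Elasticity = 1/2

Elasticity = (dY/dX) · (X/Y)

dY/dX = 14/√X
At X = 4: dY/dX = 7, Y = 56

Elasticity = 7 · (4 / 56) = 1/2

Interpretation: for a small percentage change in X, the percentage change in Y is approximately 0.50 times as large.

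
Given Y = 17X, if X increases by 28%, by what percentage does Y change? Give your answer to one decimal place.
28.0%

For Y = 17X:
If X → X(1 + 0.28)
Then Y → Y · (1 + 0.28)^1
     = Y · 1.2800

Percentage change = ((1 + 0.28)^1 − 1) × 100% = 28.0%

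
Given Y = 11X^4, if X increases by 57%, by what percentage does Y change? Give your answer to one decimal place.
507.6%

For Y = 11X^4:
If X → X(1 + 0.57)
Then Y → Y · (1 + 0.57)^4
     ≈ Y · 6.0757

Percentage change = ((1 + 0.57)^4 − 1) × 100% ≈ 507.6%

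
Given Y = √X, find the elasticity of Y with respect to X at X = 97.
Elasticity = 1/2

Elasticity = (dY/dX) · (X/Y)

dY/dX = 1/(2·√X)
At X = 97: dY/dX = √97/194, Y = √97

Elasticity = (√97/194) · (97 / (√97)) = 1/2

Interpretation: for a small percentage change in X, the percentage change in Y is approximately 0.50 times as large.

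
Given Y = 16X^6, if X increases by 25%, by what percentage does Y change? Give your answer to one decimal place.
281.5%

For Y = 16X^6:
If X → X(1 + 0.25)
Then Y → Y · (1 + 0.25)^6
     ≈ Y · 3.8147

Percentage change = ((1 + 0.25)^6 − 1) × 100% ≈ 281.5%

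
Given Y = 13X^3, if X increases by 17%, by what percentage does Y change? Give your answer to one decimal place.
60.2%

For Y = 13X^3:
If X → X(1 + 0.17)
Then Y → Y · (1 + 0.17)^3
     ≈ Y · 1.6016

Percentage change = ((1 + 0.17)^3 − 1) × 100% ≈ 60.2%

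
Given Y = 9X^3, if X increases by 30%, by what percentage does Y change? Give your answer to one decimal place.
119.7%

For Y = 9X^3:
If X → X(1 + 0.3)
Then Y → Y · (1 + 0.3)^3
     = Y · 2.1970

Percentage change = ((1 + 0.3)^3 − 1) × 100% = 119.7%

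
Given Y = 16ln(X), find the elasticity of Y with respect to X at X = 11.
Elasticity = 1/ln(11) ≈ 0.4170

Elasticity = (dY/dX) · (X/Y)

dY/dX = 16/X
At X = 11: dY/dX = 16/11, Y = 16·ln(11)

Elasticity = (16/11) · (11 / (16·ln(11))) = 1/ln(11) ≈ 0.4170

Interpretation: for a small percentage change in X, the percentage change in Y is approximately 0.42 times as large.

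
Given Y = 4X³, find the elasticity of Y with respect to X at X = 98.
Elasticity = 3

Elasticity = (dY/dX) · (X/Y)

dY/dX = 12·X²
At X = 98: dY/dX = 115248, Y = 3764768

Elasticity = 115248 · (98 / 3764768) = 3

Interpretation: for a small percentage change in X, the percentage change in Y is approximately 3.00 times as large.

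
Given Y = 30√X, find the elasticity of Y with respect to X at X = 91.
Elasticity = 1/2

Elasticity = (dY/dX) · (X/Y)

dY/dX = 15/√X
At X = 91: dY/dX = 15·√91/91, Y = 30·√91

Elasticity = (15·√91/91) · (91 / (30·√91)) = 1/2

Interpretation: for a small percentage change in X, the percentage change in Y is approximately 0.50 times as large.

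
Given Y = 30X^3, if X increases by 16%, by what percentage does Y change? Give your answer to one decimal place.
56.1%

For Y = 30X^3:
If X → X(1 + 0.16)
Then Y → Y · (1 + 0.16)^3
     ≈ Y · 1.5609

Percentage change = ((1 + 0.16)^3 − 1) × 100% ≈ 56.1%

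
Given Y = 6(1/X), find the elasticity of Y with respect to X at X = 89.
Elasticity = -1

Elasticity = (dY/dX) · (X/Y)

dY/dX = -6/X²
At X = 89: dY/dX = -6/7921, Y = 6/89

Elasticity = (-6/7921) · (89 / (6/89)) = -1

Interpretation: for a small percentage change in X, the percentage change in Y is approximately -1.00 times as large.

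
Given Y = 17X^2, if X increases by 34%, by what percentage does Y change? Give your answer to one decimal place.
79.6%

For Y = 17X^2:
If X → X(1 + 0.34)
Then Y → Y · (1 + 0.34)^2
     = Y · 1.7956

Percentage change = ((1 + 0.34)^2 − 1) × 100% ≈ 79.6%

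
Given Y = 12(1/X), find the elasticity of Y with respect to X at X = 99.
Elasticity = -1

Elasticity = (dY/dX) · (X/Y)

dY/dX = -12/X²
At X = 99: dY/dX = -4/3267, Y = 4/33

Elasticity = (-4/3267) · (99 / (4/33)) = -1

Interpretation: for a small percentage change in X, the percentage change in Y is approximately -1.00 times as large.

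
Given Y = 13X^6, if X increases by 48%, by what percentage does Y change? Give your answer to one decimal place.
950.9%

For Y = 13X^6:
If X → X(1 + 0.48)
Then Y → Y · (1 + 0.48)^6
     ≈ Y · 10.5092

Percentage change = ((1 + 0.48)^6 − 1) × 100% ≈ 950.9%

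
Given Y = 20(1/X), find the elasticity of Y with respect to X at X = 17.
Elasticity = -1

Elasticity = (dY/dX) · (X/Y)

dY/dX = -20/X²
At X = 17: dY/dX = -20/289, Y = 20/17

Elasticity = (-20/289) · (17 / (20/17)) = -1

Interpretation: for a small percentage change in X, the percentage change in Y is approximately -1.00 times as large.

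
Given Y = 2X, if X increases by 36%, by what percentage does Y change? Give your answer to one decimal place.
36.0%

For Y = 2X:
If X → X(1 + 0.36)
Then Y → Y · (1 + 0.36)^1
     = Y · 1.3600

Percentage change = ((1 + 0.36)^1 − 1) × 100% = 36.0%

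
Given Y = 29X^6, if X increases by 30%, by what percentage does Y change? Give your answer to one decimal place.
382.7%

For Y = 29X^6:
If X → X(1 + 0.3)
Then Y → Y · (1 + 0.3)^6
     ≈ Y · 4.8268

Percentage change = ((1 + 0.3)^6 − 1) × 100% ≈ 382.7%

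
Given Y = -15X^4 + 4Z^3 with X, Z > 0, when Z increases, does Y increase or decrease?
Y increases

Taking the partial derivative:
∂Y/∂Z = 12Z^2

∂Y/∂Z = 12Z^2 > 0 (assuming positive values)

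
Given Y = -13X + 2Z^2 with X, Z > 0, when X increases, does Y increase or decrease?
Y decreases

Taking the partial derivative:
∂Y/∂X = -13

∂Y/∂X = -13 < 0 (assuming positive values)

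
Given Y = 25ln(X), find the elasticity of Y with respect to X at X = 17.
Elasticity = 1/ln(17) ≈ 0.3530

Elasticity = (dY/dX) · (X/Y)

dY/dX = 25/X
At X = 17: dY/dX = 25/17, Y = 25·ln(17)

Elasticity = (25/17) · (17 / (25·ln(17))) = 1/ln(17) ≈ 0.3530

Interpretation: for a small percentage change in X, the percentage change in Y is approximately 0.35 times as large.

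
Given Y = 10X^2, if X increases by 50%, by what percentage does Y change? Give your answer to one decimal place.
125.0%

For Y = 10X^2:
If X → X(1 + 0.5)
Then Y → Y · (1 + 0.5)^2
     = Y · 2.2500

Percentage change = ((1 + 0.5)^2 − 1) × 100% = 125.0%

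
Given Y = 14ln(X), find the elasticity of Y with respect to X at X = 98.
Elasticity = 1/ln(98) ≈ 0.2181

Elasticity = (dY/dX) · (X/Y)

dY/dX = 14/X
At X = 98: dY/dX = 1/7, Y = 14·ln(98)

Elasticity = (1/7) · (98 / (14·ln(98))) = 1/ln(98) ≈ 0.2181

Interpretation: for a small percentage change in X, the percentage change in Y is approximately 0.22 times as large.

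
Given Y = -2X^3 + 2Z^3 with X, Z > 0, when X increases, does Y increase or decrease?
Y decreases

Taking the partial derivative:
∂Y/∂X = -6X^2

∂Y/∂X = -6X^2 < 0 (assuming positive values)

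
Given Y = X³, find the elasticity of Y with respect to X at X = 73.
Elasticity = 3

Elasticity = (dY/dX) · (X/Y)

dY/dX = 3·X²
At X = 73: dY/dX = 15987, Y = 389017

Elasticity = 15987 · (73 / 389017) = 3

Interpretation: for a small percentage change in X, the percentage change in Y is approximately 3.00 times as large.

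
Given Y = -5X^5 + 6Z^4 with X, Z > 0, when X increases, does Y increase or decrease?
Y decreases

Taking the partial derivative:
∂Y/∂X = -25X^4

∂Y/∂X = -25X^4 < 0 (assuming positive values)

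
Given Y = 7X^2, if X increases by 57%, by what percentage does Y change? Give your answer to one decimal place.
146.5%

For Y = 7X^2:
If X → X(1 + 0.57)
Then Y → Y · (1 + 0.57)^2
     = Y · 2.4649

Percentage change = ((1 + 0.57)^2 − 1) × 100% ≈ 146.5%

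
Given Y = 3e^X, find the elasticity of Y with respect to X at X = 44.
Elasticity = 44

Elasticity = (dY/dX) · (X/Y)

dY/dX = 3·e^X
At X = 44: dY/dX = 3·e^44, Y = 3·e^44

Elasticity = (3·e^44) · (44 / (3·e^44)) = 44

Interpretation: for a small percentage change in X, the percentage change in Y is approximately 44.00 times as large.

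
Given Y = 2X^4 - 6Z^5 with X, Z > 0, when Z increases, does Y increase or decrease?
Y decreases

Taking the partial derivative:
∂Y/∂Z = -30Z^4

∂Y/∂Z = -30Z^4 < 0 (assuming positive values)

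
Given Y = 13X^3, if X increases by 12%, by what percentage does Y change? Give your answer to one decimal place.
40.5%

For Y = 13X^3:
If X → X(1 + 0.12)
Then Y → Y · (1 + 0.12)^3
     ≈ Y · 1.4049

Percentage change = ((1 + 0.12)^3 − 1) × 100% ≈ 40.5%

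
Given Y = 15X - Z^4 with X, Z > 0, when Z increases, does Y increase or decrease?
Y decreases

Taking the partial derivative:
∂Y/∂Z = -4Z^3

∂Y/∂Z = -4Z^3 < 0 (assuming positive values)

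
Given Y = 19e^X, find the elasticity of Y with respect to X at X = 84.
Elasticity = 84

Elasticity = (dY/dX) · (X/Y)

dY/dX = 19·e^X
At X = 84: dY/dX = 19·e^84, Y = 19·e^84

Elasticity = (19·e^84) · (84 / (19·e^84)) = 84

Interpretation: for a small percentage change in X, the percentage change in Y is approximately 84.00 times as large.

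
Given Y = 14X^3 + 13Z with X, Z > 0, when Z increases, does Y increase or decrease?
Y increases

Taking the partial derivative:
∂Y/∂Z = 13

∂Y/∂Z = 13 > 0 (assuming positive values)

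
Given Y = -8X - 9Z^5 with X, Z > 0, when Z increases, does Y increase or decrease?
Y decreases

Taking the partial derivative:
∂Y/∂Z = -45Z^4

∂Y/∂Z = -45Z^4 < 0 (assuming positive values)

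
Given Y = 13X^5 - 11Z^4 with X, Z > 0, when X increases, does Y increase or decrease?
Y increases

Taking the partial derivative:
∂Y/∂X = 65X^4

∂Y/∂X = 65X^4 > 0 (assuming positive values)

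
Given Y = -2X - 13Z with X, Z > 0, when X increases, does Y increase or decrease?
Y decreases

Taking the partial derivative:
∂Y/∂X = -2

∂Y/∂X = -2 < 0 (assuming positive values)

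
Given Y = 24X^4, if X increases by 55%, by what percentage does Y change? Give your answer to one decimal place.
477.2%

For Y = 24X^4:
If X → X(1 + 0.55)
Then Y → Y · (1 + 0.55)^4
     ≈ Y · 5.7720

Percentage change = ((1 + 0.55)^4 − 1) × 100% ≈ 477.2%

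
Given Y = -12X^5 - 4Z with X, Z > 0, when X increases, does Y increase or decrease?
Y decreases

Taking the partial derivative:
∂Y/∂X = -60X^4

∂Y/∂X = -60X^4 < 0 (assuming positive values)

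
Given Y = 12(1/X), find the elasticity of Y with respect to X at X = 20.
Elasticity = -1

Elasticity = (dY/dX) · (X/Y)

dY/dX = -12/X²
At X = 20: dY/dX = -3/100, Y = 3/5

Elasticity = (-3/100) · (20 / (3/5)) = -1

Interpretation: for a small percentage change in X, the percentage change in Y is approximately -1.00 times as large.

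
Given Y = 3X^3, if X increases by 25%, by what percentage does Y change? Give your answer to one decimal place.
95.3%

For Y = 3X^3:
If X → X(1 + 0.25)
Then Y → Y · (1 + 0.25)^3
     ≈ Y · 1.9531

Percentage change = ((1 + 0.25)^3 − 1) × 100% ≈ 95.3%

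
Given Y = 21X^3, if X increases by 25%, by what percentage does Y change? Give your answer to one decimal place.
95.3%

For Y = 21X^3:
If X → X(1 + 0.25)
Then Y → Y · (1 + 0.25)^3
     ≈ Y · 1.9531

Percentage change = ((1 + 0.25)^3 − 1) × 100% ≈ 95.3%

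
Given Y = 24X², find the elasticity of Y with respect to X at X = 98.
Elasticity = 2

Elasticity = (dY/dX) · (X/Y)

dY/dX = 48·X
At X = 98: dY/dX = 4704, Y = 230496

Elasticity = 4704 · (98 / 230496) = 2

Interpretation: for a small percentage change in X, the percentage change in Y is approximately 2.00 times as large.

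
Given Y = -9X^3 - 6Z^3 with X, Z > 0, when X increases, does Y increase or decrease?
Y decreases

Taking the partial derivative:
∂Y/∂X = -27X^2

∂Y/∂X = -27X^2 < 0 (assuming positive values)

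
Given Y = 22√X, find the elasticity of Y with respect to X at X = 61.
Elasticity = 1/2

Elasticity = (dY/dX) · (X/Y)

dY/dX = 11/√X
At X = 61: dY/dX = 11·√61/61, Y = 22·√61

Elasticity = (11·√61/61) · (61 / (22·√61)) = 1/2

Interpretation: for a small percentage change in X, the percentage change in Y is approximately 0.50 times as large.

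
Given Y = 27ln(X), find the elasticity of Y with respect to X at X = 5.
Elasticity = 1/ln(5) ≈ 0.6213

Elasticity = (dY/dX) · (X/Y)

dY/dX = 27/X
At X = 5: dY/dX = 27/5, Y = 27·ln(5)

Elasticity = (27/5) · (5 / (27·ln(5))) = 1/ln(5) ≈ 0.6213

Interpretation: for a small percentage change in X, the percentage change in Y is approximately 0.62 times as large.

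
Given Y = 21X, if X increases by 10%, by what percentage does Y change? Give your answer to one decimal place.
10.0%

For Y = 21X:
If X → X(1 + 0.1)
Then Y → Y · (1 + 0.1)^1
     = Y · 1.1000

Percentage change = ((1 + 0.1)^1 − 1) × 100% = 10.0%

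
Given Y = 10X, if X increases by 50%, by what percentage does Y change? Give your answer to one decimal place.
50.0%

For Y = 10X:
If X → X(1 + 0.5)
Then Y → Y · (1 + 0.5)^1
     = Y · 1.5000

Percentage change = ((1 + 0.5)^1 − 1) × 100% = 50.0%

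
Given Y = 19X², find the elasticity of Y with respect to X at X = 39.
Elasticity = 2

Elasticity = (dY/dX) · (X/Y)

dY/dX = 38·X
At X = 39: dY/dX = 1482, Y = 28899

Elasticity = 1482 · (39 / 28899) = 2

Interpretation: for a small percentage change in X, the percentage change in Y is approximately 2.00 times as large.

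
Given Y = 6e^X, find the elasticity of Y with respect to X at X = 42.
Elasticity = 42

Elasticity = (dY/dX) · (X/Y)

dY/dX = 6·e^X
At X = 42: dY/dX = 6·e^42, Y = 6·e^42

Elasticity = (6·e^42) · (42 / (6·e^42)) = 42

Interpretation: for a small percentage change in X, the percentage change in Y is approximately 42.00 times as large.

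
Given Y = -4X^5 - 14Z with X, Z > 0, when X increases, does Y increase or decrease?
Y decreases

Taking the partial derivative:
∂Y/∂X = -20X^4

∂Y/∂X = -20X^4 < 0 (assuming positive values)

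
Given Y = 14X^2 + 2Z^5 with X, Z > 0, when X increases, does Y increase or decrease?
Y increases

Taking the partial derivative:
∂Y/∂X = 28X

∂Y/∂X = 28X > 0 (assuming positive values)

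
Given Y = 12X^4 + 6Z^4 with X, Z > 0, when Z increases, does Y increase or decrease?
Y increases

Taking the partial derivative:
∂Y/∂Z = 24Z^3

∂Y/∂Z = 24Z^3 > 0 (assuming positive values)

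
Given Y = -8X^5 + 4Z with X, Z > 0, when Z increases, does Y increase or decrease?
Y increases

Taking the partial derivative:
∂Y/∂Z = 4

∂Y/∂Z = 4 > 0 (assuming positive values)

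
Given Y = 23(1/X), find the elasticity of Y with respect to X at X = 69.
Elasticity = -1

Elasticity = (dY/dX) · (X/Y)

dY/dX = -23/X²
At X = 69: dY/dX = -1/207, Y = 1/3

Elasticity = (-1/207) · (69 / (1/3)) = -1

Interpretation: for a small percentage change in X, the percentage change in Y is approximately -1.00 times as large.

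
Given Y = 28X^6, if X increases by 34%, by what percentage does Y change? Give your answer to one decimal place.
478.9%

For Y = 28X^6:
If X → X(1 + 0.34)
Then Y → Y · (1 + 0.34)^6
     ≈ Y · 5.7893

Percentage change = ((1 + 0.34)^6 − 1) × 100% ≈ 478.9%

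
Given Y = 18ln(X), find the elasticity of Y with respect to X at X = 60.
Elasticity = 1/ln(60) ≈ 0.2442

Elasticity = (dY/dX) · (X/Y)

dY/dX = 18/X
At X = 60: dY/dX = 3/10, Y = 18·ln(60)

Elasticity = (3/10) · (60 / (18·ln(60))) = 1/ln(60) ≈ 0.2442

Interpretation: for a small percentage change in X, the percentage change in Y is approximately 0.24 times as large.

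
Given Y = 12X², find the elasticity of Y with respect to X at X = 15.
Elasticity = 2

Elasticity = (dY/dX) · (X/Y)

dY/dX = 24·X
At X = 15: dY/dX = 360, Y = 2700

Elasticity = 360 · (15 / 2700) = 2

Interpretation: for a small percentage change in X, the percentage change in Y is approximately 2.00 times as large.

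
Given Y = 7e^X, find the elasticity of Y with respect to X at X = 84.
Elasticity = 84

Elasticity = (dY/dX) · (X/Y)

dY/dX = 7·e^X
At X = 84: dY/dX = 7·e^84, Y = 7·e^84

Elasticity = (7·e^84) · (84 / (7·e^84)) = 84

Interpretation: for a small percentage change in X, the percentage change in Y is approximately 84.00 times as large.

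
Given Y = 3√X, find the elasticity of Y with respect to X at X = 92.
Elasticity = 1/2

Elasticity = (dY/dX) · (X/Y)

dY/dX = 3/(2·√X)
At X = 92: dY/dX = 3·√23/92, Y = 6·√23

Elasticity = (3·√23/92) · (92 / (6·√23)) = 1/2

Interpretation: for a small percentage change in X, the percentage change in Y is approximately 0.50 times as large.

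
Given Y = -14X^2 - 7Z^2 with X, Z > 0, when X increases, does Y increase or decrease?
Y decreases

Taking the partial derivative:
∂Y/∂X = -28X

∂Y/∂X = -28X < 0 (assuming positive values)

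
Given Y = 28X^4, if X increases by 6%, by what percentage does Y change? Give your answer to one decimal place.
26.2%

For Y = 28X^4:
If X → X(1 + 0.06)
Then Y → Y · (1 + 0.06)^4
     ≈ Y · 1.2625

Percentage change = ((1 + 0.06)^4 − 1) × 100% ≈ 26.2%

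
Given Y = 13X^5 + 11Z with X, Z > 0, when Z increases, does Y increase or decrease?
Y increases

Taking the partial derivative:
∂Y/∂Z = 11

∂Y/∂Z = 11 > 0 (assuming positive values)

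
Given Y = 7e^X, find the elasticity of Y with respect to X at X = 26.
Elasticity = 26

Elasticity = (dY/dX) · (X/Y)

dY/dX = 7·e^X
At X = 26: dY/dX = 7·e^26, Y = 7·e^26

Elasticity = (7·e^26) · (26 / (7·e^26)) = 26

Interpretation: for a small percentage change in X, the percentage change in Y is approximately 26.00 times as large.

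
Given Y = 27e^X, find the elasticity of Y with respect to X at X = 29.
Elasticity = 29

Elasticity = (dY/dX) · (X/Y)

dY/dX = 27·e^X
At X = 29: dY/dX = 27·e^29, Y = 27·e^29

Elasticity = (27·e^29) · (29 / (27·e^29)) = 29

Interpretation: for a small percentage change in X, the percentage change in Y is approximately 29.00 times as large.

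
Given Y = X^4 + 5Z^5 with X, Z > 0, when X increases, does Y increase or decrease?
Y increases

Taking the partial derivative:
∂Y/∂X = 4X^3

∂Y/∂X = 4X^3 > 0 (assuming positive values)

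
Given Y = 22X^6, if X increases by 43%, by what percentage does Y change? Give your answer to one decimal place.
755.1%

For Y = 22X^6:
If X → X(1 + 0.43)
Then Y → Y · (1 + 0.43)^6
     ≈ Y · 8.5510

Percentage change = ((1 + 0.43)^6 − 1) × 100% ≈ 755.1%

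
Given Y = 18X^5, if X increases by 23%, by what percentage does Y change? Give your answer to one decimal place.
181.5%

For Y = 18X^5:
If X → X(1 + 0.23)
Then Y → Y · (1 + 0.23)^5
     ≈ Y · 2.8153

Percentage change = ((1 + 0.23)^5 − 1) × 100% ≈ 181.5%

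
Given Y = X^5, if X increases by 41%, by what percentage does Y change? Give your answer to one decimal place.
457.3%

For Y = X^5:
If X → X(1 + 0.41)
Then Y → Y · (1 + 0.41)^5
     ≈ Y · 5.5731

Percentage change = ((1 + 0.41)^5 − 1) × 100% ≈ 457.3%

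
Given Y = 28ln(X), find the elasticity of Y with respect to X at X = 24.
Elasticity = 1/ln(24) ≈ 0.3147

Elasticity = (dY/dX) · (X/Y)

dY/dX = 28/X
At X = 24: dY/dX = 7/6, Y = 28·ln(24)

Elasticity = (7/6) · (24 / (28·ln(24))) = 1/ln(24) ≈ 0.3147

Interpretation: for a small percentage change in X, the percentage change in Y is approximately 0.31 times as large.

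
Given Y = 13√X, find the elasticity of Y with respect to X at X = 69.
Elasticity = 1/2

Elasticity = (dY/dX) · (X/Y)

dY/dX = 13/(2·√X)
At X = 69: dY/dX = 13·√69/138, Y = 13·√69

Elasticity = (13·√69/138) · (69 / (13·√69)) = 1/2

Interpretation: for a small percentage change in X, the percentage change in Y is approximately 0.50 times as large.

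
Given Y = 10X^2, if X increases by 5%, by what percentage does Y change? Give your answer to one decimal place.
10.3%

For Y = 10X^2:
If X → X(1 + 0.05)
Then Y → Y · (1 + 0.05)^2
     = Y · 1.1025

Percentage change = ((1 + 0.05)^2 − 1) × 100% ≈ 10.3%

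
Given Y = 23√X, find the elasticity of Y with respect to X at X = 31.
Elasticity = 1/2

Elasticity = (dY/dX) · (X/Y)

dY/dX = 23/(2·√X)
At X = 31: dY/dX = 23·√31/62, Y = 23·√31

Elasticity = (23·√31/62) · (31 / (23·√31)) = 1/2

Interpretation: for a small percentage change in X, the percentage change in Y is approximately 0.50 times as large.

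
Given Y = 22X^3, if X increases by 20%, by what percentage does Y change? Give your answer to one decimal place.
72.8%

For Y = 22X^3:
If X → X(1 + 0.2)
Then Y → Y · (1 + 0.2)^3
     = Y · 1.7280

Percentage change = ((1 + 0.2)^3 − 1) × 100% = 72.8%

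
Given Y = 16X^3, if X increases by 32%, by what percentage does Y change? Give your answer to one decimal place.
130.0%

For Y = 16X^3:
If X → X(1 + 0.32)
Then Y → Y · (1 + 0.32)^3
     ≈ Y · 2.3000

Percentage change = ((1 + 0.32)^3 − 1) × 100% ≈ 130.0%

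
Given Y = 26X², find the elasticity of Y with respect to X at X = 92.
Elasticity = 2

Elasticity = (dY/dX) · (X/Y)

dY/dX = 52·X
At X = 92: dY/dX = 4784, Y = 220064

Elasticity = 4784 · (92 / 220064) = 2

Interpretation: for a small percentage change in X, the percentage change in Y is approximately 2.00 times as large.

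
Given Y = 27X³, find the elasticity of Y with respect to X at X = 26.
Elasticity = 3

Elasticity = (dY/dX) · (X/Y)

dY/dX = 81·X²
At X = 26: dY/dX = 54756, Y = 474552

Elasticity = 54756 · (26 / 474552) = 3

Interpretation: for a small percentage change in X, the percentage change in Y is approximately 3.00 times as large.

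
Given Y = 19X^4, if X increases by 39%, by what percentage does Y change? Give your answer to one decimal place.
273.3%

For Y = 19X^4:
If X → X(1 + 0.39)
Then Y → Y · (1 + 0.39)^4
     ≈ Y · 3.7330

Percentage change = ((1 + 0.39)^4 − 1) × 100% ≈ 273.3%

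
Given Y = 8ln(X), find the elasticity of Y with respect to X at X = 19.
Elasticity = 1/ln(19) ≈ 0.3396

Elasticity = (dY/dX) · (X/Y)

dY/dX = 8/X
At X = 19: dY/dX = 8/19, Y = 8·ln(19)

Elasticity = (8/19) · (19 / (8·ln(19))) = 1/ln(19) ≈ 0.3396

Interpretation: for a small percentage change in X, the percentage change in Y is approximately 0.34 times as large.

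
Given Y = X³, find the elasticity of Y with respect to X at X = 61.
Elasticity = 3

Elasticity = (dY/dX) · (X/Y)

dY/dX = 3·X²
At X = 61: dY/dX = 11163, Y = 226981

Elasticity = 11163 · (61 / 226981) = 3

Interpretation: for a small percentage change in X, the percentage change in Y is approximately 3.00 times as large.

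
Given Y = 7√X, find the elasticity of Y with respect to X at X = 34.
Elasticity = 1/2

Elasticity = (dY/dX) · (X/Y)

dY/dX = 7/(2·√X)
At X = 34: dY/dX = 7·√34/68, Y = 7·√34

Elasticity = (7·√34/68) · (34 / (7·√34)) = 1/2

Interpretation: for a small percentage change in X, the percentage change in Y is approximately 0.50 times as large.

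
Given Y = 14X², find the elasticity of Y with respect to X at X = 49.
Elasticity = 2

Elasticity = (dY/dX) · (X/Y)

dY/dX = 28·X
At X = 49: dY/dX = 1372, Y = 33614

Elasticity = 1372 · (49 / 33614) = 2

Interpretation: for a small percentage change in X, the percentage change in Y is approximately 2.00 times as large.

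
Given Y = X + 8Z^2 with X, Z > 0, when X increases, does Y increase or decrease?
Y increases

Taking the partial derivative:
∂Y/∂X = 1

∂Y/∂X = 1 > 0 (assuming positive values)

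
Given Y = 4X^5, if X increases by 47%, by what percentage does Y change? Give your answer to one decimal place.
586.4%

For Y = 4X^5:
If X → X(1 + 0.47)
Then Y → Y · (1 + 0.47)^5
     ≈ Y · 6.8641

Percentage change = ((1 + 0.47)^5 − 1) × 100% ≈ 586.4%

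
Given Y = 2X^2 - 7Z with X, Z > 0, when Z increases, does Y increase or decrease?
Y decreases

Taking the partial derivative:
∂Y/∂Z = -7

∂Y/∂Z = -7 < 0 (assuming positive values)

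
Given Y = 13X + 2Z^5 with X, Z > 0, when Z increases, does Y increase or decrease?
Y increases

Taking the partial derivative:
∂Y/∂Z = 10Z^4

∂Y/∂Z = 10Z^4 > 0 (assuming positive values)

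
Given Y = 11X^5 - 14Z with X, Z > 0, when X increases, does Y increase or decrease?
Y increases

Taking the partial derivative:
∂Y/∂X = 55X^4

∂Y/∂X = 55X^4 > 0 (assuming positive values)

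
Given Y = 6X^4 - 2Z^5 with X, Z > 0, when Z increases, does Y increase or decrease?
Y decreases

Taking the partial derivative:
∂Y/∂Z = -10Z^4

∂Y/∂Z = -10Z^4 < 0 (assuming positive values)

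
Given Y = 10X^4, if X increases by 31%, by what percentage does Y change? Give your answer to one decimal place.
194.5%

For Y = 10X^4:
If X → X(1 + 0.31)
Then Y → Y · (1 + 0.31)^4
     ≈ Y · 2.9450

Percentage change = ((1 + 0.31)^4 − 1) × 100% ≈ 194.5%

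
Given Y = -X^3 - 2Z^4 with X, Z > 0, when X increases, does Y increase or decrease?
Y decreases

Taking the partial derivative:
∂Y/∂X = -3X^2

∂Y/∂X = -3X^2 < 0 (assuming positive values)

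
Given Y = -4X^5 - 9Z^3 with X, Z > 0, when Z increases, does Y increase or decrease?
Y decreases

Taking the partial derivative:
∂Y/∂Z = -27Z^2

∂Y/∂Z = -27Z^2 < 0 (assuming positive values)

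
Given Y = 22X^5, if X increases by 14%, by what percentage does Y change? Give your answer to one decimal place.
92.5%

For Y = 22X^5:
If X → X(1 + 0.14)
Then Y → Y · (1 + 0.14)^5
     ≈ Y · 1.9254

Percentage change = ((1 + 0.14)^5 − 1) × 100% ≈ 92.5%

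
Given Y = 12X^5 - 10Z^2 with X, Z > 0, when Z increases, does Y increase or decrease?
Y decreases

Taking the partial derivative:
∂Y/∂Z = -20Z

∂Y/∂Z = -20Z < 0 (assuming positive values)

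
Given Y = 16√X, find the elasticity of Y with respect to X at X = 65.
Elasticity = 1/2

Elasticity = (dY/dX) · (X/Y)

dY/dX = 8/√X
At X = 65: dY/dX = 8·√65/65, Y = 16·√65

Elasticity = (8·√65/65) · (65 / (16·√65)) = 1/2

Interpretation: for a small percentage change in X, the percentage change in Y is approximately 0.50 times as large.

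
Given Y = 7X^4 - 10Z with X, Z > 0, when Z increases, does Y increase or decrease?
Y decreases

Taking the partial derivative:
∂Y/∂Z = -10

∂Y/∂Z = -10 < 0 (assuming positive values)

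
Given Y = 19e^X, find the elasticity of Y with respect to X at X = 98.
Elasticity = 98

Elasticity = (dY/dX) · (X/Y)

dY/dX = 19·e^X
At X = 98: dY/dX = 19·e^98, Y = 19·e^98

Elasticity = (19·e^98) · (98 / (19·e^98)) = 98

Interpretation: for a small percentage change in X, the percentage change in Y is approximately 98.00 times as large.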